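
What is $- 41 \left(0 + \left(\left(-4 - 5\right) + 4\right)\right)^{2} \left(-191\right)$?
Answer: $195775$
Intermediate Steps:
$- 41 \left(0 + \left(\left(-4 - 5\right) + 4\right)\right)^{2} \left(-191\right) = - 41 \left(0 + \left(-9 + 4\right)\right)^{2} \left(-191\right) = - 41 \left(0 - 5\right)^{2} \left(-191\right) = - 41 \left(-5\right)^{2} \left(-191\right) = \left(-41\right) 25 \left(-191\right) = \left(-1025\right) \left(-191\right) = 195775$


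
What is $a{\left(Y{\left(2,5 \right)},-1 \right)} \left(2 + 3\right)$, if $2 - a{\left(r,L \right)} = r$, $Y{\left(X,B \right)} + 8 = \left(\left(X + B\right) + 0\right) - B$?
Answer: $40$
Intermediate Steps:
$Y{\left(X,B \right)} = -8 + X$ ($Y{\left(X,B \right)} = -8 + \left(\left(\left(X + B\right) + 0\right) - B\right) = -8 + \left(\left(\left(B + X\right) + 0\right) - B\right) = -8 + \left(\left(B + X\right) - B\right) = -8 + X$)
$a{\left(r,L \right)} = 2 - r$
$a{\left(Y{\left(2,5 \right)},-1 \right)} \left(2 + 3\right) = \left(2 - \left(-8 + 2\right)\right) \left(2 + 3\right) = \left(2 - -6\right) 5 = \left(2 + 6\right) 5 = 8 \cdot 5 = 40$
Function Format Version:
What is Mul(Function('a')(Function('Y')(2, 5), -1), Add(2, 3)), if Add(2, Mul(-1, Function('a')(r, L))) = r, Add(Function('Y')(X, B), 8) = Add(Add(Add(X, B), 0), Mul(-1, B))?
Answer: 40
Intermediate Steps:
Function('Y')(X, B) = Add(-8, X) (Function('Y')(X, B) = Add(-8, Add(Add(Add(X, B), 0), Mul(-1, B))) = Add(-8, Add(Add(Add(B, X), 0), Mul(-1, B))) = Add(-8, Add(Add(B, X), Mul(-1, B))) = Add(-8, X))
Function('a')(r, L) = Add(2, Mul(-1, r))
Mul(Function('a')(Function('Y')(2, 5), -1), Add(2, 3)) = Mul(Add(2, Mul(-1, Add(-8, 2))), Add(2, 3)) = Mul(Add(2, Mul(-1, -6)), 5) = Mul(Add(2, 6), 5) = Mul(8, 5) = 40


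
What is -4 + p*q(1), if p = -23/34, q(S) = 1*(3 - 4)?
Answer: -113/34 ≈ -3.3235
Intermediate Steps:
q(S) = -1 (q(S) = 1*(-1) = -1)
p = -23/34 (p = -23*1/34 = -23/34 ≈ -0.67647)
-4 + p*q(1) = -4 - 23/34*(-1) = -4 + 23/34 = -113/34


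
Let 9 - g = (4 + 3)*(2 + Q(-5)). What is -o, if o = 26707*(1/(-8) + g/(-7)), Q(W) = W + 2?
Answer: 3605445/56 ≈ 64383.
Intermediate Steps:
Q(W) = 2 + W
g = 16 (g = 9 - (4 + 3)*(2 + (2 - 5)) = 9 - 7*(2 - 3) = 9 - 7*(-1) = 9 - 1*(-7) = 9 + 7 = 16)
o = -3605445/56 (o = 26707*(1/(-8) + 16/(-7)) = 26707*(1*(-⅛) + 16*(-⅐)) = 26707*(-⅛ - 16/7) = 26707*(-135/56) = -3605445/56 ≈ -64383.)
-o = -1*(-3605445/56) = 3605445/56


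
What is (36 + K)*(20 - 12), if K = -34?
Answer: 16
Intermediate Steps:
(36 + K)*(20 - 12) = (36 - 34)*(20 - 12) = 2*8 = 16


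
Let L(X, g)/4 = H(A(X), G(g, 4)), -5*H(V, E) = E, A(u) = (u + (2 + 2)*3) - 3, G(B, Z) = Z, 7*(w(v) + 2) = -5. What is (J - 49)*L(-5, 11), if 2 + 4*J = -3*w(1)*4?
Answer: 4632/35 ≈ 132.34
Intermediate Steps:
w(v) = -19/7 (w(v) = -2 + (⅐)*(-5) = -2 - 5/7 = -19/7)
A(u) = 9 + u (A(u) = (u + 4*3) - 3 = (u + 12) - 3 = (12 + u) - 3 = 9 + u)
H(V, E) = -E/5
L(X, g) = -16/5 (L(X, g) = 4*(-⅕*4) = 4*(-⅘) = -16/5)
J = 107/14 (J = -½ + (-3*(-19/7)*4)/4 = -½ + ((57/7)*4)/4 = -½ + (¼)*(228/7) = -½ + 57/7 = 107/14 ≈ 7.6429)
(J - 49)*L(-5, 11) = (107/14 - 49)*(-16/5) = -579/14*(-16/5) = 4632/35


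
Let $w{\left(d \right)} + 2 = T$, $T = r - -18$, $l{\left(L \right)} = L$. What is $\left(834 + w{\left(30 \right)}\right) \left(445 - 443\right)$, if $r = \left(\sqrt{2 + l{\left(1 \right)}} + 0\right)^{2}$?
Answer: $1706$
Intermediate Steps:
$r = 3$ ($r = \left(\sqrt{2 + 1} + 0\right)^{2} = \left(\sqrt{3} + 0\right)^{2} = \left(\sqrt{3}\right)^{2} = 3$)
$T = 21$ ($T = 3 - -18 = 3 + 18 = 21$)
$w{\left(d \right)} = 19$ ($w{\left(d \right)} = -2 + 21 = 19$)
$\left(834 + w{\left(30 \right)}\right) \left(445 - 443\right) = \left(834 + 19\right) \left(445 - 443\right) = 853 \cdot 2 = 1706$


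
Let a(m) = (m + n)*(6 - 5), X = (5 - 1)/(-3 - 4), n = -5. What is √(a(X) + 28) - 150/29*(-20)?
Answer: 3000/29 + √1099/7 ≈ 108.18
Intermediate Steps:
X = -4/7 (X = 4/(-7) = 4*(-⅐) = -4/7 ≈ -0.57143)
a(m) = -5 + m (a(m) = (m - 5)*(6 - 5) = (-5 + m)*1 = -5 + m)
√(a(X) + 28) - 150/29*(-20) = √((-5 - 4/7) + 28) - 150/29*(-20) = √(-39/7 + 28) - 150*1/29*(-20) = √(157/7) - 150/29*(-20) = √1099/7 + 3000/29 = 3000/29 + √1099/7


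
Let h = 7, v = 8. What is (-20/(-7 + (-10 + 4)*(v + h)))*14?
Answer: 280/97 ≈ 2.8866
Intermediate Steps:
(-20/(-7 + (-10 + 4)*(v + h)))*14 = (-20/(-7 + (-10 + 4)*(8 + 7)))*14 = (-20/(-7 - 6*15))*14 = (-20/(-7 - 90))*14 = (-20/(-97))*14 = -1/97*(-20)*14 = (20/97)*14 = 280/97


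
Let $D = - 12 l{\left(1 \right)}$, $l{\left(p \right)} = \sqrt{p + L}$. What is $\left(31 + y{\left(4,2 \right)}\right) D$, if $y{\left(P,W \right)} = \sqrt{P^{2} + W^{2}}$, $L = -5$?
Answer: $i \left(-744 - 48 \sqrt{5}\right) \approx - 851.33 i$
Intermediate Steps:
$l{\left(p \right)} = \sqrt{-5 + p}$ ($l{\left(p \right)} = \sqrt{p - 5} = \sqrt{-5 + p}$)
$D = - 24 i$ ($D = - 12 \sqrt{-5 + 1} = - 12 \sqrt{-4} = - 12 \cdot 2 i = - 24 i \approx - 24.0 i$)
$\left(31 + y{\left(4,2 \right)}\right) D = \left(31 + \sqrt{4^{2} + 2^{2}}\right) \left(- 24 i\right) = \left(31 + \sqrt{16 + 4}\right) \left(- 24 i\right) = \left(31 + \sqrt{20}\right) \left(- 24 i\right) = \left(31 + 2 \sqrt{5}\right) \left(- 24 i\right) = - 24 i \left(31 + 2 \sqrt{5}\right)$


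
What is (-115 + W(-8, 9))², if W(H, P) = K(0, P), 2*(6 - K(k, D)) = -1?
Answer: 47089/4 ≈ 11772.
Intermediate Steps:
K(k, D) = 13/2 (K(k, D) = 6 - ½*(-1) = 6 + ½ = 13/2)
W(H, P) = 13/2
(-115 + W(-8, 9))² = (-115 + 13/2)² = (-217/2)² = 47089/4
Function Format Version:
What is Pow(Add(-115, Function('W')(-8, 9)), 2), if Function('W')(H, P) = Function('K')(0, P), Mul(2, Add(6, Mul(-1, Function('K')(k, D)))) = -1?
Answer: Rational(47089, 4) ≈ 11772.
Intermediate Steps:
Function('K')(k, D) = Rational(13, 2) (Function('K')(k, D) = Add(6, Mul(Rational(-1, 2), -1)) = Add(6, Rational(1, 2)) = Rational(13, 2))
Function('W')(H, P) = Rational(13, 2)
Pow(Add(-115, Function('W')(-8, 9)), 2) = Pow(Add(-115, Rational(13, 2)), 2) = Pow(Rational(-217, 2), 2) = Rational(47089, 4)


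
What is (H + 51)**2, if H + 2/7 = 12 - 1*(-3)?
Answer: 211600/49 ≈ 4318.4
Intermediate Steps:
H = 103/7 (H = -2/7 + (12 - 1*(-3)) = -2/7 + (12 + 3) = -2/7 + 15 = 103/7 ≈ 14.714)
(H + 51)**2 = (103/7 + 51)**2 = (460/7)**2 = 211600/49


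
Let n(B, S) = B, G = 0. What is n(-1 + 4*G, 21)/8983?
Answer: -1/8983 ≈ -0.00011132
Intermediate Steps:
n(-1 + 4*G, 21)/8983 = (-1 + 4*0)/8983 = (-1 + 0)*(1/8983) = -1*1/8983 = -1/8983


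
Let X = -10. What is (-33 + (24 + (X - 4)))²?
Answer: 529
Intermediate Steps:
(-33 + (24 + (X - 4)))² = (-33 + (24 + (-10 - 4)))² = (-33 + (24 - 14))² = (-33 + 10)² = (-23)² = 529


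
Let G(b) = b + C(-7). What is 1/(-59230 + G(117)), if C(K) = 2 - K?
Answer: -1/59104 ≈ -1.6919e-5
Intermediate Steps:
G(b) = 9 + b (G(b) = b + (2 - 1*(-7)) = b + (2 + 7) = b + 9 = 9 + b)
1/(-59230 + G(117)) = 1/(-59230 + (9 + 117)) = 1/(-59230 + 126) = 1/(-59104) = -1/59104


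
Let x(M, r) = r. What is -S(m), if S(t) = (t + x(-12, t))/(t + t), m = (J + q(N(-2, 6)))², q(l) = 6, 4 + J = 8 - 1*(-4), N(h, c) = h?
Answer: -1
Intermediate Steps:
J = 8 (J = -4 + (8 - 1*(-4)) = -4 + (8 + 4) = -4 + 12 = 8)
m = 196 (m = (8 + 6)² = 14² = 196)
S(t) = 1 (S(t) = (t + t)/(t + t) = (2*t)/((2*t)) = (2*t)*(1/(2*t)) = 1)
-S(m) = -1*1 = -1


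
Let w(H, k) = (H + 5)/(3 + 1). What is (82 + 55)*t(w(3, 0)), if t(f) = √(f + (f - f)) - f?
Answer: -274 + 137*√2 ≈ -80.253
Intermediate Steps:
w(H, k) = 5/4 + H/4 (w(H, k) = (5 + H)/4 = (5 + H)*(¼) = 5/4 + H/4)
t(f) = √f - f (t(f) = √(f + 0) - f = √f - f)
(82 + 55)*t(w(3, 0)) = (82 + 55)*(√(5/4 + (¼)*3) - (5/4 + (¼)*3)) = 137*(√(5/4 + ¾) - (5/4 + ¾)) = 137*(√2 - 1*2) = 137*(√2 - 2) = 137*(-2 + √2) = -274 + 137*√2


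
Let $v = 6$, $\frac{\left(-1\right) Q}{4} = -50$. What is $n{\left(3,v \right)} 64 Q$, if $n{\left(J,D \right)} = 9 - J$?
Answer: $76800$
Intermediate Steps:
$Q = 200$ ($Q = \left(-4\right) \left(-50\right) = 200$)
$n{\left(3,v \right)} 64 Q = \left(9 - 3\right) 64 \cdot 200 = 6 \cdot 64 \cdot 200 = 384 \cdot 200 = 76800$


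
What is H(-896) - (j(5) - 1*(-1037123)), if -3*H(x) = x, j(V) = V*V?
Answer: -3110548/3 ≈ -1.0368e+6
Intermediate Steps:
j(V) = V²
H(x) = -x/3
H(-896) - (j(5) - 1*(-1037123)) = -⅓*(-896) - (5² - 1*(-1037123)) = 896/3 - (25 + 1037123) = 896/3 - 1*1037148 = 896/3 - 1037148 = -3110548/3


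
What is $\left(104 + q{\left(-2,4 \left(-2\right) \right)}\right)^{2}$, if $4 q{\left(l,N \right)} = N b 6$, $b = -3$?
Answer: $19600$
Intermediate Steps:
$q{\left(l,N \right)} = - \frac{9 N}{2}$ ($q{\left(l,N \right)} = \frac{N \left(-3\right) 6}{4} = \frac{- 3 N 6}{4} = \frac{\left(-18\right) N}{4} = - \frac{9 N}{2}$)
$\left(104 + q{\left(-2,4 \left(-2\right) \right)}\right)^{2} = \left(104 - \frac{9 \cdot 4 \left(-2\right)}{2}\right)^{2} = \left(104 - -36\right)^{2} = \left(104 + 36\right)^{2} = 140^{2} = 19600$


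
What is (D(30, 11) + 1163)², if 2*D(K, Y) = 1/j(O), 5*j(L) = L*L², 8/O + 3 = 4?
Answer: 1418283300889/1048576 ≈ 1.3526e+6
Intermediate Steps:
O = 8 (O = 8/(-3 + 4) = 8/1 = 8*1 = 8)
j(L) = L³/5 (j(L) = (L*L²)/5 = L³/5)
D(K, Y) = 5/1024 (D(K, Y) = 1/(2*(((⅕)*8³))) = 1/(2*(((⅕)*512))) = 1/(2*(512/5)) = (½)*(5/512) = 5/1024)
(D(30, 11) + 1163)² = (5/1024 + 1163)² = (1190917/1024)² = 1418283300889/1048576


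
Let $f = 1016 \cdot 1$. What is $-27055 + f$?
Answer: $-26039$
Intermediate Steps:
$f = 1016$
$-27055 + f = -27055 + 1016 = -26039$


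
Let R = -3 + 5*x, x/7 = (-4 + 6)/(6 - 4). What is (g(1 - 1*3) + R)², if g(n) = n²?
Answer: 1296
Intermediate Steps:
x = 7 (x = 7*((-4 + 6)/(6 - 4)) = 7*(2/2) = 7*(2*(½)) = 7*1 = 7)
R = 32 (R = -3 + 5*7 = -3 + 35 = 32)
(g(1 - 1*3) + R)² = ((1 - 1*3)² + 32)² = ((1 - 3)² + 32)² = ((-2)² + 32)² = (4 + 32)² = 36² = 1296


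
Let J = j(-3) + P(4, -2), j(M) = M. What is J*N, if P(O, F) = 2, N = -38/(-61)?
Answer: -38/61 ≈ -0.62295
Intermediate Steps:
N = 38/61 (N = -38*(-1/61) = 38/61 ≈ 0.62295)
J = -1 (J = -3 + 2 = -1)
J*N = -1*38/61 = -38/61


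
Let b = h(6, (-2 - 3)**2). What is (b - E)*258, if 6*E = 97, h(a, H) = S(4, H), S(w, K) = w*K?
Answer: 21629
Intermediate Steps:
S(w, K) = K*w
h(a, H) = 4*H (h(a, H) = H*4 = 4*H)
E = 97/6 (E = (1/6)*97 = 97/6 ≈ 16.167)
b = 100 (b = 4*(-2 - 3)**2 = 4*(-5)**2 = 4*25 = 100)
(b - E)*258 = (100 - 1*97/6)*258 = (100 - 97/6)*258 = (503/6)*258 = 21629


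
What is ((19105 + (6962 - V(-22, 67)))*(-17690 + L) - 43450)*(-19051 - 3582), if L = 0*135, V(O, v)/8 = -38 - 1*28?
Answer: 10649030197000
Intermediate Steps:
V(O, v) = -528 (V(O, v) = 8*(-38 - 1*28) = 8*(-38 - 28) = 8*(-66) = -528)
L = 0
((19105 + (6962 - V(-22, 67)))*(-17690 + L) - 43450)*(-19051 - 3582) = ((19105 + (6962 - 1*(-528)))*(-17690 + 0) - 43450)*(-19051 - 3582) = ((19105 + (6962 + 528))*(-17690) - 43450)*(-22633) = ((19105 + 7490)*(-17690) - 43450)*(-22633) = (26595*(-17690) - 43450)*(-22633) = (-470465550 - 43450)*(-22633) = -470509000*(-22633) = 10649030197000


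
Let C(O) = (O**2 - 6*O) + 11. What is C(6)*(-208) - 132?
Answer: -2420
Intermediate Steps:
C(O) = 11 + O**2 - 6*O
C(6)*(-208) - 132 = (11 + 6**2 - 6*6)*(-208) - 132 = (11 + 36 - 36)*(-208) - 132 = 11*(-208) - 132 = -2288 - 132 = -2420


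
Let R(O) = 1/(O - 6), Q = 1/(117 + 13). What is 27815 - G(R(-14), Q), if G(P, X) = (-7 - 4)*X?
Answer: 3615961/130 ≈ 27815.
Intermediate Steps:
Q = 1/130 ≈ 0.0076923
R(O) = 1/(-6 + O)
G(P, X) = -11*X
27815 - G(R(-14), Q) = 27815 - (-11)/130 = 27815 - 1*(-11/130) = 27815 + 11/130 = 3615961/130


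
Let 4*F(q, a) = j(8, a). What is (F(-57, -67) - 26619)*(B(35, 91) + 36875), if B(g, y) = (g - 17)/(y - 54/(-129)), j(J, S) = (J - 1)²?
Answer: -15427274676373/15724 ≈ -9.8113e+8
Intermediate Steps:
j(J, S) = (-1 + J)²
B(g, y) = (-17 + g)/(18/43 + y) (B(g, y) = (-17 + g)/(y - 54*(-1/129)) = (-17 + g)/(y + 18/43) = (-17 + g)/(18/43 + y))
F(q, a) = 49/4 (F(q, a) = (-1 + 8)²/4 = (¼)*7² = (¼)*49 = 49/4)
(F(-57, -67) - 26619)*(B(35, 91) + 36875) = (49/4 - 26619)*(43*(-17 + 35)/(18 + 43*91) + 36875) = -106427*(43*18/(18 + 3913) + 36875)/4 = -106427*(43*18/3931 + 36875)/4 = -106427*(43*(1/3931)*18 + 36875)/4 = -106427*(774/3931 + 36875)/4 = -106427/4*144956399/3931 = -15427274676373/15724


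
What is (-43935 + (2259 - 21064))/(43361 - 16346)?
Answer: -12548/5403 ≈ -2.3224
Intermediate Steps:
(-43935 + (2259 - 21064))/(43361 - 16346) = (-43935 - 18805)/27015 = -62740*1/27015 = -12548/5403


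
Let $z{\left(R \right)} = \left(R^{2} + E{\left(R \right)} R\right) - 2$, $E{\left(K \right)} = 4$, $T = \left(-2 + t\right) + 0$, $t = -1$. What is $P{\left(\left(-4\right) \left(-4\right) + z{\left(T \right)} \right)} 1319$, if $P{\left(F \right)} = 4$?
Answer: $5276$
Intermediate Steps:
$T = -3$ ($T = \left(-2 - 1\right) + 0 = -3 + 0 = -3$)
$z{\left(R \right)} = -2 + R^{2} + 4 R$ ($z{\left(R \right)} = \left(R^{2} + 4 R\right) - 2 = -2 + R^{2} + 4 R$)
$P{\left(\left(-4\right) \left(-4\right) + z{\left(T \right)} \right)} 1319 = 4 \cdot 1319 = 5276$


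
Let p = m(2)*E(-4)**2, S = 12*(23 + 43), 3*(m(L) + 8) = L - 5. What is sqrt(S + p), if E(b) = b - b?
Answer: 6*sqrt(22) ≈ 28.142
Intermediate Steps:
m(L) = -29/3 + L/3 (m(L) = -8 + (L - 5)/3 = -8 + (-5 + L)/3 = -8 + (-5/3 + L/3) = -29/3 + L/3)
E(b) = 0
S = 792 (S = 12*66 = 792)
p = 0 (p = (-29/3 + (1/3)*2)*0**2 = (-29/3 + 2/3)*0 = -9*0 = 0)
sqrt(S + p) = sqrt(792 + 0) = sqrt(792) = 6*sqrt(22)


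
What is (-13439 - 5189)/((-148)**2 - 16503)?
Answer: -18628/5401 ≈ -3.4490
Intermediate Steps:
(-13439 - 5189)/((-148)**2 - 16503) = -18628/(21904 - 16503) = -18628/5401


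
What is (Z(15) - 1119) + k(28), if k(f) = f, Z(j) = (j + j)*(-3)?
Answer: -1181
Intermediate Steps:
Z(j) = -6*j (Z(j) = (2*j)*(-3) = -6*j)
(Z(15) - 1119) + k(28) = (-6*15 - 1119) + 28 = (-90 - 1119) + 28 = -1209 + 28 = -1181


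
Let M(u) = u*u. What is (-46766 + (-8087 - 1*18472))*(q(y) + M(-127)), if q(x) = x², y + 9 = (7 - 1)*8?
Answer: -1294186250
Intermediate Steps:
y = 39 (y = -9 + (7 - 1)*8 = -9 + 6*8 = -9 + 48 = 39)
M(u) = u²
(-46766 + (-8087 - 1*18472))*(q(y) + M(-127)) = (-46766 + (-8087 - 1*18472))*(39² + (-127)²) = (-46766 + (-8087 - 18472))*(1521 + 16129) = (-46766 - 26559)*17650 = -73325*17650 = -1294186250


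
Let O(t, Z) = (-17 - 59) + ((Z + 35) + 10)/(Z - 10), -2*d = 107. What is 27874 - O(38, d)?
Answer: 3549633/127 ≈ 27950.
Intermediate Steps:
d = -107/2 (d = -½*107 = -107/2 ≈ -53.500)
O(t, Z) = -76 + (45 + Z)/(-10 + Z) (O(t, Z) = -76 + ((35 + Z) + 10)/(-10 + Z) = -76 + (45 + Z)/(-10 + Z))
27874 - O(38, d) = 27874 - 5*(161 - 15*(-107/2))/(-10 - 107/2) = 27874 - 5*(161 + 1605/2)/(-127/2) = 27874 - 5*(-2)*1927/(127*2) = 27874 - 1*(-9635/127) = 27874 + 9635/127 = 3549633/127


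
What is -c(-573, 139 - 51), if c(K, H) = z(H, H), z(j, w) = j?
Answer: -88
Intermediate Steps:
c(K, H) = H
-c(-573, 139 - 51) = -(139 - 51) = -1*88 = -88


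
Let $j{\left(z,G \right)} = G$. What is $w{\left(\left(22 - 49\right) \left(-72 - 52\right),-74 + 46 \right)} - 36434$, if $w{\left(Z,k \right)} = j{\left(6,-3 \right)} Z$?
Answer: $-46478$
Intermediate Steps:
$w{\left(Z,k \right)} = - 3 Z$
$w{\left(\left(22 - 49\right) \left(-72 - 52\right),-74 + 46 \right)} - 36434 = - 3 \left(22 - 49\right) \left(-72 - 52\right) - 36434 = - 3 \left(\left(-27\right) \left(-124\right)\right) - 36434 = \left(-3\right) 3348 - 36434 = -10044 - 36434 = -46478$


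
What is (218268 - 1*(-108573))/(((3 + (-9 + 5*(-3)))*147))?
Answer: -108947/1029 ≈ -105.88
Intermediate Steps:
(218268 - 1*(-108573))/(((3 + (-9 + 5*(-3)))*147)) = (218268 + 108573)/(((3 + (-9 - 15))*147)) = 326841/(((3 - 24)*147)) = 326841/((-21*147)) = 326841/(-3087) = 326841*(-1/3087) = -108947/1029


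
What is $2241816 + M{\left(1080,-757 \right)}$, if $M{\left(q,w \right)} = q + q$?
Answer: $2243976$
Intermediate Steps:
$M{\left(q,w \right)} = 2 q$
$2241816 + M{\left(1080,-757 \right)} = 2241816 + 2 \cdot 1080 = 2241816 + 2160 = 2243976$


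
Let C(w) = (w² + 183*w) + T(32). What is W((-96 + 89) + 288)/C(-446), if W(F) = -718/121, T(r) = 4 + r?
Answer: -359/7098707 ≈ -5.0573e-5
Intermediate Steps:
C(w) = 36 + w² + 183*w (C(w) = (w² + 183*w) + (4 + 32) = (w² + 183*w) + 36 = 36 + w² + 183*w)
W(F) = -718/121 (W(F) = -718*1/121 = -718/121)
W((-96 + 89) + 288)/C(-446) = -718/(121*(36 + (-446)² + 183*(-446))) = -718/(121*(36 + 198916 - 81618)) = -718/121/117334 = -718/121*1/117334 = -359/7098707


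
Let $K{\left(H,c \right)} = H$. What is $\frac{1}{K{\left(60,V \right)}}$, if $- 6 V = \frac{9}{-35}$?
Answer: $\frac{1}{60} \approx 0.016667$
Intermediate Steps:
$V = \frac{3}{70}$ ($V = - \frac{9 \frac{1}{-35}}{6} = - \frac{9 \left(- \frac{1}{35}\right)}{6} = \left(- \frac{1}{6}\right) \left(- \frac{9}{35}\right) = \frac{3}{70} \approx 0.042857$)
$\frac{1}{K{\left(60,V \right)}} = \frac{1}{60}$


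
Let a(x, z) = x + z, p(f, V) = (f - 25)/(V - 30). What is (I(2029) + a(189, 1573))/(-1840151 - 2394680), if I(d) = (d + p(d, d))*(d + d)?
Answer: -16470784788/8465427169 ≈ -1.9457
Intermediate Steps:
p(f, V) = (-25 + f)/(-30 + V)
I(d) = 2*d*(d + (-25 + d)/(-30 + d)) (I(d) = (d + (-25 + d)/(-30 + d))*(d + d) = (d + (-25 + d)/(-30 + d))*(2*d) = 2*d*(d + (-25 + d)/(-30 + d)))
(I(2029) + a(189, 1573))/(-1840151 - 2394680) = (2*2029*(-25 + 2029 + 2029*(-30 + 2029))/(-30 + 2029) + (189 + 1573))/(-1840151 - 2394680) = (2*2029*(-25 + 2029 + 2029*1999)/1999 + 1762)/(-4234831) = (2*2029*(1/1999)*(-25 + 2029 + 4055971) + 1762)*(-1/4234831) = (2*2029*(1/1999)*4057975 + 1762)*(-1/4234831) = (16467262550/1999 + 1762)*(-1/4234831) = (16470784788/1999)*(-1/4234831) = -16470784788/8465427169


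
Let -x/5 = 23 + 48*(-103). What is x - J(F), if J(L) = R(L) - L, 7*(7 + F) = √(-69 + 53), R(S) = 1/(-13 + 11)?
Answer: 49197/2 + 4*I/7 ≈ 24599.0 + 0.57143*I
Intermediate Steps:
R(S) = -½ (R(S) = 1/(-2) = -½)
F = -7 + 4*I/7 (F = -7 + √(-69 + 53)/7 = -7 + √(-16)/7 = -7 + (4*I)/7 = -7 + 4*I/7 ≈ -7.0 + 0.57143*I)
J(L) = -½ - L
x = 24605 (x = -5*(23 + 48*(-103)) = -5*(23 - 4944) = -5*(-4921) = 24605)
x - J(F) = 24605 - (-½ - (-7 + 4*I/7)) = 24605 - (-½ + (7 - 4*I/7)) = 24605 - (13/2 - 4*I/7) = 24605 + (-13/2 + 4*I/7) = 49197/2 + 4*I/7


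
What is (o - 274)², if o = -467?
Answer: 549081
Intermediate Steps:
(o - 274)² = (-467 - 274)² = (-741)² = 549081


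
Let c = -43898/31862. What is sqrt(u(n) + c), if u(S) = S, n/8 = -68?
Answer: I*sqrt(138415107503)/15931 ≈ 23.353*I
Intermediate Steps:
c = -21949/15931 (c = -43898*1/31862 = -21949/15931 ≈ -1.3778)
n = -544 (n = 8*(-68) = -544)
sqrt(u(n) + c) = sqrt(-544 - 21949/15931) = sqrt(-8688413/15931) = I*sqrt(138415107503)/15931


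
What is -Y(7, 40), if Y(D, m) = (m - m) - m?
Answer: 40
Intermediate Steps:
Y(D, m) = -m (Y(D, m) = 0 - m = -m)
-Y(7, 40) = -(-1)*40 = -1*(-40) = 40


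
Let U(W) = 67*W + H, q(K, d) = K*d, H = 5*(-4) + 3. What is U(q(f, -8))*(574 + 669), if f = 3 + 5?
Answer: -5351115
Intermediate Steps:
H = -17 (H = -20 + 3 = -17)
f = 8
U(W) = -17 + 67*W (U(W) = 67*W - 17 = -17 + 67*W)
U(q(f, -8))*(574 + 669) = (-17 + 67*(8*(-8)))*(574 + 669) = (-17 + 67*(-64))*1243 = (-17 - 4288)*1243 = -4305*1243 = -5351115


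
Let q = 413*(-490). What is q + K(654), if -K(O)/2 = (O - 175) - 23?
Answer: -203282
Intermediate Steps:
K(O) = 396 - 2*O (K(O) = -2*((O - 175) - 23) = -2*((-175 + O) - 23) = -2*(-198 + O) = 396 - 2*O)
q = -202370
q + K(654) = -202370 + (396 - 2*654) = -202370 + (396 - 1308) = -202370 - 912 = -203282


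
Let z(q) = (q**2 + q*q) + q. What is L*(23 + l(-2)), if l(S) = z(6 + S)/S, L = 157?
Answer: 785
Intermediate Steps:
z(q) = q + 2*q**2 (z(q) = (q**2 + q**2) + q = 2*q**2 + q = q + 2*q**2)
l(S) = (6 + S)*(13 + 2*S)/S (l(S) = ((6 + S)*(1 + 2*(6 + S)))/S = ((6 + S)*(1 + (12 + 2*S)))/S = ((6 + S)*(13 + 2*S))/S = (6 + S)*(13 + 2*S)/S)
L*(23 + l(-2)) = 157*(23 + (25 + 2*(-2) + 78/(-2))) = 157*(23 + (25 - 4 + 78*(-1/2))) = 157*(23 + (25 - 4 - 39)) = 157*(23 - 18) = 157*5 = 785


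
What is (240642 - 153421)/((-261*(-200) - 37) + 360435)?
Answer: 87221/412598 ≈ 0.21139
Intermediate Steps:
(240642 - 153421)/((-261*(-200) - 37) + 360435) = 87221/((52200 - 37) + 360435) = 87221/(52163 + 360435) = 87221/412598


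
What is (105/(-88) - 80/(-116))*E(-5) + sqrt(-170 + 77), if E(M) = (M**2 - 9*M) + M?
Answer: -83525/2552 + I*sqrt(93) ≈ -32.729 + 9.6436*I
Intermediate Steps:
E(M) = M**2 - 8*M
(105/(-88) - 80/(-116))*E(-5) + sqrt(-170 + 77) = (105/(-88) - 80/(-116))*(-5*(-8 - 5)) + sqrt(-170 + 77) = (105*(-1/88) - 80*(-1/116))*(-5*(-13)) + sqrt(-93) = (-105/88 + 20/29)*65 + I*sqrt(93) = -1285/2552*65 + I*sqrt(93) = -83525/2552 + I*sqrt(93)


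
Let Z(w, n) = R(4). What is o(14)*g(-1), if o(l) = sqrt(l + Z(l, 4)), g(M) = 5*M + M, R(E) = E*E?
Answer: -6*sqrt(30) ≈ -32.863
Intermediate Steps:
R(E) = E**2
Z(w, n) = 16 (Z(w, n) = 4**2 = 16)
g(M) = 6*M
o(l) = sqrt(16 + l) (o(l) = sqrt(l + 16) = sqrt(16 + l))
o(14)*g(-1) = sqrt(16 + 14)*(6*(-1)) = sqrt(30)*(-6) = -6*sqrt(30)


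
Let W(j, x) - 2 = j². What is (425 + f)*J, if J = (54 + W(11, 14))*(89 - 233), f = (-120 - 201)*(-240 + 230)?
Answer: -92648880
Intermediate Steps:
W(j, x) = 2 + j²
f = 3210 (f = -321*(-10) = 3210)
J = -25488 (J = (54 + (2 + 11²))*(89 - 233) = (54 + (2 + 121))*(-144) = (54 + 123)*(-144) = 177*(-144) = -25488)
(425 + f)*J = (425 + 3210)*(-25488) = 3635*(-25488) = -92648880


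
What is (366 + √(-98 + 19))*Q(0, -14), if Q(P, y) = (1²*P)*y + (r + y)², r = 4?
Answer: 36600 + 100*I*√79 ≈ 36600.0 + 888.82*I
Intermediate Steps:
Q(P, y) = (4 + y)² + P*y (Q(P, y) = (1²*P)*y + (4 + y)² = (1*P)*y + (4 + y)² = P*y + (4 + y)² = (4 + y)² + P*y)
(366 + √(-98 + 19))*Q(0, -14) = (366 + √(-98 + 19))*((4 - 14)² + 0*(-14)) = (366 + √(-79))*((-10)² + 0) = (366 + I*√79)*(100 + 0) = (366 + I*√79)*100 = 36600 + 100*I*√79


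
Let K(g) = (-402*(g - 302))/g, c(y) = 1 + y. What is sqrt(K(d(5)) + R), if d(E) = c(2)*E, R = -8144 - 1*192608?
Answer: I*sqrt(4826510)/5 ≈ 439.39*I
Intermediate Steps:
R = -200752 (R = -8144 - 192608 = -200752)
d(E) = 3*E (d(E) = (1 + 2)*E = 3*E)
K(g) = (121404 - 402*g)/g (K(g) = (-402*(-302 + g))/g = (121404 - 402*g)/g)
sqrt(K(d(5)) + R) = sqrt((-402 + 121404/((3*5))) - 200752) = sqrt((-402 + 121404/15) - 200752) = sqrt((-402 + 121404*(1/15)) - 200752) = sqrt((-402 + 40468/5) - 200752) = sqrt(38458/5 - 200752) = sqrt(-965302/5) = I*sqrt(4826510)/5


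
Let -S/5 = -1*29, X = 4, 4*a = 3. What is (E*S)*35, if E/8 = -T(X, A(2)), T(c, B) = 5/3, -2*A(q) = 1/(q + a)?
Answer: -203000/3 ≈ -67667.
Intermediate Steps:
a = ¾ (a = (¼)*3 = ¾ ≈ 0.75000)
A(q) = -1/(2*(¾ + q)) (A(q) = -1/(2*(q + ¾)) = -1/(2*(¾ + q)))
S = 145 (S = -(-5)*29 = -5*(-29) = 145)
T(c, B) = 5/3 (T(c, B) = 5*(⅓) = 5/3)
E = -40/3 (E = 8*(-1*5/3) = 8*(-5/3) = -40/3 ≈ -13.333)
(E*S)*35 = -40/3*145*35 = -5800/3*35 = -203000/3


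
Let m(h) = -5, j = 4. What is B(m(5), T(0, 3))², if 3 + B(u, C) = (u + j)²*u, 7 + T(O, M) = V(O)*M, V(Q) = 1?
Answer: 64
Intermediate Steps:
T(O, M) = -7 + M (T(O, M) = -7 + 1*M = -7 + M)
B(u, C) = -3 + u*(4 + u)² (B(u, C) = -3 + (u + 4)²*u = -3 + (4 + u)²*u = -3 + u*(4 + u)²)
B(m(5), T(0, 3))² = (-3 - 5*(4 - 5)²)² = (-3 - 5*(-1)²)² = (-3 - 5*1)² = (-3 - 5)² = (-8)² = 64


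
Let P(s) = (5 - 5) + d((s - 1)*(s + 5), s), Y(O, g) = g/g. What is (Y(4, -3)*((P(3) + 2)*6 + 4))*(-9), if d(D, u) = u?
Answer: -306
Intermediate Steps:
Y(O, g) = 1
P(s) = s (P(s) = (5 - 5) + s = 0 + s = s)
(Y(4, -3)*((P(3) + 2)*6 + 4))*(-9) = (1*((3 + 2)*6 + 4))*(-9) = (1*(5*6 + 4))*(-9) = (1*(30 + 4))*(-9) = (1*34)*(-9) = 34*(-9) = -306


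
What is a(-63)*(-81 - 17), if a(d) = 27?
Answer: -2646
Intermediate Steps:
a(-63)*(-81 - 17) = 27*(-81 - 17) = 27*(-98) = -2646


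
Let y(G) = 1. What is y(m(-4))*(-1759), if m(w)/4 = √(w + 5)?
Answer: -1759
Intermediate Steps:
m(w) = 4*√(5 + w) (m(w) = 4*√(w + 5) = 4*√(5 + w))
y(m(-4))*(-1759) = 1*(-1759) = -1759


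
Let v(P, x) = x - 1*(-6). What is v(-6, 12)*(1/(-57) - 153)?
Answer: -52332/19 ≈ -2754.3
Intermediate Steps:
v(P, x) = 6 + x (v(P, x) = x + 6 = 6 + x)
v(-6, 12)*(1/(-57) - 153) = (6 + 12)*(1/(-57) - 153) = 18*(-1/57 - 153) = 18*(-8722/57) = -52332/19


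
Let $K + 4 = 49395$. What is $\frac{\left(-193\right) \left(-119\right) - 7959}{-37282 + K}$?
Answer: $\frac{15008}{12109} \approx 1.2394$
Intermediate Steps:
$K = 49391$ ($K = -4 + 49395 = 49391$)
$\frac{\left(-193\right) \left(-119\right) - 7959}{-37282 + K} = \frac{\left(-193\right) \left(-119\right) - 7959}{-37282 + 49391} = \frac{22967 - 7959}{12109} = 15008 \cdot \frac{1}{12109} = \frac{15008}{12109}$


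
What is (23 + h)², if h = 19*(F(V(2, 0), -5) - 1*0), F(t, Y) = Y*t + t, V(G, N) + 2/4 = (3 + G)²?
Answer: 3381921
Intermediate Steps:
V(G, N) = -½ + (3 + G)²
F(t, Y) = t + Y*t
h = -1862 (h = 19*((-½ + (3 + 2)²)*(1 - 5) - 1*0) = 19*((-½ + 5²)*(-4) + 0) = 19*((-½ + 25)*(-4) + 0) = 19*((49/2)*(-4) + 0) = 19*(-98 + 0) = 19*(-98) = -1862)
(23 + h)² = (23 - 1862)² = (-1839)² = 3381921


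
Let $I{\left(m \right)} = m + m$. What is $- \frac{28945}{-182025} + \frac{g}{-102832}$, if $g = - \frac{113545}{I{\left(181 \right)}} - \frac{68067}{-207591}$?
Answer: $\frac{15197451656279207}{93774585839113440} \approx 0.16206$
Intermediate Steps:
$I{\left(m \right)} = 2 m$
$g = - \frac{7848759947}{25049314}$ ($g = - \frac{113545}{2 \cdot 181} - \frac{68067}{-207591} = - \frac{113545}{362} - - \frac{22689}{69197} = \left(-113545\right) \frac{1}{362} + \frac{22689}{69197} = - \frac{113545}{362} + \frac{22689}{69197} = - \frac{7848759947}{25049314} \approx -313.33$)
$- \frac{28945}{-182025} + \frac{g}{-102832} = - \frac{28945}{-182025} - \frac{7848759947}{25049314 \left(-102832\right)} = \left(-28945\right) \left(- \frac{1}{182025}\right) - - \frac{7848759947}{2575871057248} = \frac{5789}{36405} + \frac{7848759947}{2575871057248} = \frac{15197451656279207}{93774585839113440}$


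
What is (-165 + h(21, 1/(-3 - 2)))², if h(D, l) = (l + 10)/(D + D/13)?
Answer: 24373969/900 ≈ 27082.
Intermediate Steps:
h(D, l) = 13*(10 + l)/(14*D) (h(D, l) = (10 + l)/(D + D*(1/13)) = (10 + l)/(D + D/13) = (10 + l)/((14*D/13)) = (10 + l)*(13/(14*D)) = 13*(10 + l)/(14*D))
(-165 + h(21, 1/(-3 - 2)))² = (-165 + (13/14)*(10 + 1/(-3 - 2))/21)² = (-165 + (13/14)*(1/21)*(10 + 1/(-5)))² = (-165 + (13/14)*(1/21)*(10 - ⅕))² = (-165 + (13/14)*(1/21)*(49/5))² = (-165 + 13/30)² = (-4937/30)² = 24373969/900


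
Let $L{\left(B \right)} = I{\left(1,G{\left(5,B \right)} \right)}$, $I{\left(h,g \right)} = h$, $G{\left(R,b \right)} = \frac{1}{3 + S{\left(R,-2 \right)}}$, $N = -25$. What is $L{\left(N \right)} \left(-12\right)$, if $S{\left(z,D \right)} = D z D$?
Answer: $-12$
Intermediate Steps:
$S{\left(z,D \right)} = z D^{2}$
$G{\left(R,b \right)} = \frac{1}{3 + 4 R}$ ($G{\left(R,b \right)} = \frac{1}{3 + R \left(-2\right)^{2}} = \frac{1}{3 + R 4} = \frac{1}{3 + 4 R}$)
$L{\left(B \right)} = 1$
$L{\left(N \right)} \left(-12\right) = 1 \left(-12\right) = -12$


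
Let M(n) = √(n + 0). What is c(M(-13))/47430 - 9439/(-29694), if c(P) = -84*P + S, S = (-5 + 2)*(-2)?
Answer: 24881663/78243690 - 14*I*√13/7905 ≈ 0.318 - 0.0063855*I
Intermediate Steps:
M(n) = √n
S = 6 (S = -3*(-2) = 6)
c(P) = 6 - 84*P (c(P) = -84*P + 6 = 6 - 84*P)
c(M(-13))/47430 - 9439/(-29694) = (6 - 84*I*√13)/47430 - 9439/(-29694) = (6 - 84*I*√13)*(1/47430) - 9439*(-1/29694) = (6 - 84*I*√13)*(1/47430) + 9439/29694 = (1/7905 - 14*I*√13/7905) + 9439/29694 = 24881663/78243690 - 14*I*√13/7905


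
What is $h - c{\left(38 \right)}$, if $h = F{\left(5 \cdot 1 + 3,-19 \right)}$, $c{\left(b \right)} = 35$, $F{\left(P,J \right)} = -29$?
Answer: $-64$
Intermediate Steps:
$h = -29$
$h - c{\left(38 \right)} = -29 - 35 = -64$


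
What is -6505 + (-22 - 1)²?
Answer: -5976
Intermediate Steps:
-6505 + (-22 - 1)² = -6505 + (-23)² = -6505 + 529 = -5976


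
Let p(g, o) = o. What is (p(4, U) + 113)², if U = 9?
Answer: 14884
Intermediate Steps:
(p(4, U) + 113)² = (9 + 113)² = 122² = 14884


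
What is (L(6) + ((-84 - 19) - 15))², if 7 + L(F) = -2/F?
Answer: 141376/9 ≈ 15708.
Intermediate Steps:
L(F) = -7 - 2/F
(L(6) + ((-84 - 19) - 15))² = ((-7 - 2/6) + ((-84 - 19) - 15))² = ((-7 - 2*⅙) + (-103 - 15))² = ((-7 - ⅓) - 118)² = (-22/3 - 118)² = (-376/3)² = 141376/9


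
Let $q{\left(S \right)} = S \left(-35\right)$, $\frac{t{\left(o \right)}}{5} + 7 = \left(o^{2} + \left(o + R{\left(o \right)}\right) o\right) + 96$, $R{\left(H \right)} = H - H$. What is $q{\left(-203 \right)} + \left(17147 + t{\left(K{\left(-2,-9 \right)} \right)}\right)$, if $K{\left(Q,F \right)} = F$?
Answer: $25507$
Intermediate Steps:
$R{\left(H \right)} = 0$
$t{\left(o \right)} = 445 + 10 o^{2}$ ($t{\left(o \right)} = -35 + 5 \left(\left(o^{2} + \left(o + 0\right) o\right) + 96\right) = -35 + 5 \left(\left(o^{2} + o o\right) + 96\right) = -35 + 5 \left(\left(o^{2} + o^{2}\right) + 96\right) = -35 + 5 \left(2 o^{2} + 96\right) = -35 + 5 \left(96 + 2 o^{2}\right) = -35 + \left(480 + 10 o^{2}\right) = 445 + 10 o^{2}$)
$q{\left(S \right)} = - 35 S$
$q{\left(-203 \right)} + \left(17147 + t{\left(K{\left(-2,-9 \right)} \right)}\right) = \left(-35\right) \left(-203\right) + \left(17147 + \left(445 + 10 \left(-9\right)^{2}\right)\right) = 7105 + \left(17147 + \left(445 + 10 \cdot 81\right)\right) = 7105 + \left(17147 + \left(445 + 810\right)\right) = 7105 + \left(17147 + 1255\right) = 7105 + 18402 = 25507$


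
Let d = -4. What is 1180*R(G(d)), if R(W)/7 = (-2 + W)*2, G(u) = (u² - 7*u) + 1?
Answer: 710360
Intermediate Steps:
G(u) = 1 + u² - 7*u
R(W) = -28 + 14*W (R(W) = 7*((-2 + W)*2) = 7*(-4 + 2*W) = -28 + 14*W)
1180*R(G(d)) = 1180*(-28 + 14*(1 + (-4)² - 7*(-4))) = 1180*(-28 + 14*(1 + 16 + 28)) = 1180*(-28 + 14*45) = 1180*(-28 + 630) = 1180*602 = 710360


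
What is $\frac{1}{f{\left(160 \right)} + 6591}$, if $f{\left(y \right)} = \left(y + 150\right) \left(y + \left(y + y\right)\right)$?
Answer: $\frac{1}{155391} \approx 6.4354 \cdot 10^{-6}$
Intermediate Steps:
$f{\left(y \right)} = 3 y \left(150 + y\right)$ ($f{\left(y \right)} = \left(150 + y\right) \left(y + 2 y\right) = \left(150 + y\right) 3 y = 3 y \left(150 + y\right)$)
$\frac{1}{f{\left(160 \right)} + 6591} = \frac{1}{3 \cdot 160 \left(150 + 160\right) + 6591} = \frac{1}{3 \cdot 160 \cdot 310 + 6591} = \frac{1}{148800 + 6591} = \frac{1}{155391}$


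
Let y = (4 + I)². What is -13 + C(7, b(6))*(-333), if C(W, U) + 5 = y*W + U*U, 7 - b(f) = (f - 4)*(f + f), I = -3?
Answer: -96916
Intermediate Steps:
y = 1 (y = (4 - 3)² = 1² = 1)
b(f) = 7 - 2*f*(-4 + f) (b(f) = 7 - (f - 4)*(f + f) = 7 - (-4 + f)*2*f = 7 - 2*f*(-4 + f))
C(W, U) = -5 + W + U² (C(W, U) = -5 + (1*W + U*U) = -5 + (W + U²) = -5 + W + U²)
-13 + C(7, b(6))*(-333) = -13 + (-5 + 7 + (7 - 2*6² + 8*6)²)*(-333) = -13 + (-5 + 7 + (7 - 2*36 + 48)²)*(-333) = -13 + (-5 + 7 + (7 - 72 + 48)²)*(-333) = -13 + (-5 + 7 + (-17)²)*(-333) = -13 + (-5 + 7 + 289)*(-333) = -13 + 291*(-333) = -13 - 96903 = -96916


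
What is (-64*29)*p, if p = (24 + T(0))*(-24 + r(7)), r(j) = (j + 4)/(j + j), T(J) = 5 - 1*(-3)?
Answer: 9651200/7 ≈ 1.3787e+6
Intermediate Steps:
T(J) = 8 (T(J) = 5 + 3 = 8)
r(j) = (4 + j)/(2*j) (r(j) = (4 + j)/((2*j)) = (4 + j)*(1/(2*j)) = (4 + j)/(2*j))
p = -5200/7 (p = (24 + 8)*(-24 + (½)*(4 + 7)/7) = 32*(-24 + (½)*(⅐)*11) = 32*(-24 + 11/14) = 32*(-325/14) = -5200/7 ≈ -742.86)
(-64*29)*p = -64*29*(-5200/7) = -1856*(-5200/7) = 9651200/7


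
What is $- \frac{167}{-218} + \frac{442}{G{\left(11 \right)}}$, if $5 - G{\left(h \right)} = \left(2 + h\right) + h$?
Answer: $- \frac{93183}{4142} \approx -22.497$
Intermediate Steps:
$G{\left(h \right)} = 3 - 2 h$ ($G{\left(h \right)} = 5 - \left(\left(2 + h\right) + h\right) = 5 - \left(2 + 2 h\right) = 3 - 2 h$)
$- \frac{167}{-218} + \frac{442}{G{\left(11 \right)}} = - \frac{167}{-218} + \frac{442}{3 - 22} = \left(-167\right) \left(- \frac{1}{218}\right) + \frac{442}{3 - 22} = \frac{167}{218} + \frac{442}{-19} = \frac{167}{218} + 442 \left(- \frac{1}{19}\right) = \frac{167}{218} - \frac{442}{19} = - \frac{93183}{4142}$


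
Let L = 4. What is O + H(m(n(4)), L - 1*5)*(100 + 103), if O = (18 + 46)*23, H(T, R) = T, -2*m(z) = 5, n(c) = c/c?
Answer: 1929/2 ≈ 964.50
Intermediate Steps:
n(c) = 1
m(z) = -5/2 (m(z) = -½*5 = -5/2)
O = 1472 (O = 64*23 = 1472)
O + H(m(n(4)), L - 1*5)*(100 + 103) = 1472 - 5*(100 + 103)/2 = 1472 - 5/2*203 = 1472 - 1015/2 = 1929/2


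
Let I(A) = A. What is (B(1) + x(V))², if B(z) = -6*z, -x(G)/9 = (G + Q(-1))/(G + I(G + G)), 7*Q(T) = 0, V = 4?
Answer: 81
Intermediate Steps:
Q(T) = 0 (Q(T) = (⅐)*0 = 0)
x(G) = -3 (x(G) = -9*(G + 0)/(G + (G + G)) = -9*G/(G + 2*G) = -9*G/(3*G) = -9*G*1/(3*G) = -9*⅓ = -3)
(B(1) + x(V))² = (-6*1 - 3)² = (-6 - 3)² = (-9)² = 81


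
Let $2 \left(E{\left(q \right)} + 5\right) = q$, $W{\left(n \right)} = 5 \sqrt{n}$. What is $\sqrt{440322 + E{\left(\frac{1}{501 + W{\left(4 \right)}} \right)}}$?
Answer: $\frac{5 \sqrt{18396162498}}{1022} \approx 663.56$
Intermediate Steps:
$E{\left(q \right)} = -5 + \frac{q}{2}$
$\sqrt{440322 + E{\left(\frac{1}{501 + W{\left(4 \right)}} \right)}} = \sqrt{440322 - \left(5 - \frac{1}{2 \left(501 + 5 \sqrt{4}\right)}\right)} = \sqrt{440322 - \left(5 - \frac{1}{2 \left(501 + 5 \cdot 2\right)}\right)} = \sqrt{440322 - \left(5 - \frac{1}{2 \left(501 + 10\right)}\right)} = \sqrt{440322 - \left(5 - \frac{1}{2 \cdot 511}\right)} = \sqrt{440322 + \left(-5 + \frac{1}{2} \cdot \frac{1}{511}\right)} = \sqrt{440322 + \left(-5 + \frac{1}{1022}\right)} = \sqrt{440322 - \frac{5109}{1022}} = \sqrt{\frac{450003975}{1022}} = \frac{5 \sqrt{18396162498}}{1022}$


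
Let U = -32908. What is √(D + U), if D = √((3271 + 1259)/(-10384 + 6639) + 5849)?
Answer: √(-18461420908 + 749*√3280616255)/749 ≈ 181.19*I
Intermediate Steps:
D = √3280616255/749 (D = √(4530/(-3745) + 5849) = √(4530*(-1/3745) + 5849) = √(-906/749 + 5849) = √(4379995/749) = √3280616255/749 ≈ 76.471)
√(D + U) = √(√3280616255/749 - 32908) = √(-32908 + √3280616255/749)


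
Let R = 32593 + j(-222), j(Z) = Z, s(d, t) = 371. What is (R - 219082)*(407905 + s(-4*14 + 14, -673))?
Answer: -76229620236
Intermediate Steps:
R = 32371 (R = 32593 - 222 = 32371)
(R - 219082)*(407905 + s(-4*14 + 14, -673)) = (32371 - 219082)*(407905 + 371) = -186711*408276 = -76229620236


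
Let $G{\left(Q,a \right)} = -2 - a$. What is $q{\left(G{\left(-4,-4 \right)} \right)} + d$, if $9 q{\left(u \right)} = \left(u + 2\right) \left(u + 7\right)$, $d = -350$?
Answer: $-346$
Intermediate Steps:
$q{\left(u \right)} = \frac{\left(2 + u\right) \left(7 + u\right)}{9}$ ($q{\left(u \right)} = \frac{\left(u + 2\right) \left(u + 7\right)}{9} = \frac{\left(2 + u\right) \left(7 + u\right)}{9}$)
$q{\left(G{\left(-4,-4 \right)} \right)} + d = \left(\frac{14}{9} - -2 + \frac{\left(-2 - -4\right)^{2}}{9}\right) - 350 = \left(\frac{14}{9} + \left(-2 + 4\right) + \frac{\left(-2 + 4\right)^{2}}{9}\right) - 350 = \left(\frac{14}{9} + 2 + \frac{2^{2}}{9}\right) - 350 = \left(\frac{14}{9} + 2 + \frac{1}{9} \cdot 4\right) - 350 = \left(\frac{14}{9} + 2 + \frac{4}{9}\right) - 350 = 4 - 350 = -346$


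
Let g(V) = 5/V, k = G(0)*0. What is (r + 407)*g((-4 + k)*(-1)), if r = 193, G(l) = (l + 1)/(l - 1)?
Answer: 750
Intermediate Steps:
G(l) = (1 + l)/(-1 + l)
k = 0 (k = ((1 + 0)/(-1 + 0))*0 = (1/(-1))*0 = -1*1*0 = -1*0 = 0)
(r + 407)*g((-4 + k)*(-1)) = (193 + 407)*(5/(((-4 + 0)*(-1)))) = 600*(5/((-4*(-1)))) = 600*(5/4) = 750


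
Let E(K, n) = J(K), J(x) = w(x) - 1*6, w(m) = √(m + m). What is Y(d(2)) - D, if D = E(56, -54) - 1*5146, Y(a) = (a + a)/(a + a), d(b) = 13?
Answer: 5153 - 4*√7 ≈ 5142.4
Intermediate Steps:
w(m) = √2*√m (w(m) = √(2*m) = √2*√m)
Y(a) = 1 (Y(a) = (2*a)/((2*a)) = (2*a)*(1/(2*a)) = 1)
J(x) = -6 + √2*√x (J(x) = √2*√x - 1*6 = √2*√x - 6 = -6 + √2*√x)
E(K, n) = -6 + √2*√K
D = -5152 + 4*√7 (D = (-6 + √2*√56) - 1*5146 = (-6 + √2*(2*√14)) - 5146 = (-6 + 4*√7) - 5146 = -5152 + 4*√7 ≈ -5141.4)
Y(d(2)) - D = 1 - (-5152 + 4*√7) = 1 + (5152 - 4*√7) = 5153 - 4*√7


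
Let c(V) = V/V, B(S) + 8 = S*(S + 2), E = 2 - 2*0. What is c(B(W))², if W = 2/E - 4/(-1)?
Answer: 1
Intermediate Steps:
E = 2 (E = 2 + 0 = 2)
W = 5 (W = 2/2 - 4/(-1) = 2*(½) - 4*(-1) = 1 + 4 = 5)
B(S) = -8 + S*(2 + S) (B(S) = -8 + S*(S + 2) = -8 + S*(2 + S))
c(V) = 1
c(B(W))² = 1² = 1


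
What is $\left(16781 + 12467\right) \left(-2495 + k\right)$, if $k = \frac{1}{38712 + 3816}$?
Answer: $- \frac{96982126126}{1329} \approx -7.2974 \cdot 10^{7}$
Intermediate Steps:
$k = \frac{1}{42528} \approx 2.3514 \cdot 10^{-5}$
$\left(16781 + 12467\right) \left(-2495 + k\right) = \left(16781 + 12467\right) \left(-2495 + \frac{1}{42528}\right) = 29248 \left(- \frac{106107359}{42528}\right) = - \frac{96982126126}{1329}$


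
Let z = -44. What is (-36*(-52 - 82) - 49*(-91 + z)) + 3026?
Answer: 14465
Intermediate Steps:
(-36*(-52 - 82) - 49*(-91 + z)) + 3026 = (-36*(-52 - 82) - 49*(-91 - 44)) + 3026 = (-36*(-134) - 49*(-135)) + 3026 = (4824 + 6615) + 3026 = 11439 + 3026 = 14465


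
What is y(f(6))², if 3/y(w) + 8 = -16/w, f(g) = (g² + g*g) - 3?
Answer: 42849/322624 ≈ 0.13281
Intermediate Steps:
f(g) = -3 + 2*g² (f(g) = (g² + g²) - 3 = 2*g² - 3 = -3 + 2*g²)
y(w) = 3/(-8 - 16/w)
y(f(6))² = (-3*(-3 + 2*6²)/(16 + 8*(-3 + 2*6²)))² = (-3*(-3 + 2*36)/(16 + 8*(-3 + 2*36)))² = (-3*(-3 + 72)/(16 + 8*(-3 + 72)))² = (-3*69/(16 + 8*69))² = (-3*69/(16 + 552))² = (-3*69/568)² = (-3*69*1/568)² = (-207/568)² = 42849/322624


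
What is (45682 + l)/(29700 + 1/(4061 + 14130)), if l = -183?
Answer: 827672309/540272701 ≈ 1.5320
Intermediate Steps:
(45682 + l)/(29700 + 1/(4061 + 14130)) = (45682 - 183)/(29700 + 1/(4061 + 14130)) = 45499/(29700 + 1/18191) = 45499/(540272701/18191) = 45499*(18191/540272701) = 827672309/540272701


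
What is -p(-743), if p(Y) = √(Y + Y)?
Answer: -I*√1486 ≈ -38.549*I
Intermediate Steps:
p(Y) = √2*√Y (p(Y) = √(2*Y) = √2*√Y)
-p(-743) = -√2*√(-743) = -√2*I*√743 = -I*√1486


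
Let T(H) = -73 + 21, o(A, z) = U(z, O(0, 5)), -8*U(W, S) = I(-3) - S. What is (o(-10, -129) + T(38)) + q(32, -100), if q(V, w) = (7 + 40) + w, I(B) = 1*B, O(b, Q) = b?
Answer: -837/8 ≈ -104.63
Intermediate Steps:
I(B) = B
U(W, S) = 3/8 + S/8 (U(W, S) = -(-3 - S)/8 = 3/8 + S/8)
o(A, z) = 3/8 (o(A, z) = 3/8 + (1/8)*0 = 3/8 + 0 = 3/8)
q(V, w) = 47 + w
T(H) = -52
(o(-10, -129) + T(38)) + q(32, -100) = (3/8 - 52) + (47 - 100) = -413/8 - 53 = -837/8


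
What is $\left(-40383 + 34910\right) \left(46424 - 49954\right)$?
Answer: $19319690$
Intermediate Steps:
$\left(-40383 + 34910\right) \left(46424 - 49954\right) = \left(-5473\right) \left(-3530\right) = 19319690$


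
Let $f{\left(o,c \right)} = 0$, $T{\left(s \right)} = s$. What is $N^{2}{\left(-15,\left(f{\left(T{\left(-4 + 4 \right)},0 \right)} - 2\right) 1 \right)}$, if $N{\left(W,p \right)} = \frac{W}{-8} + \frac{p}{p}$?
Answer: $\frac{529}{64} \approx 8.2656$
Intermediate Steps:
$N{\left(W,p \right)} = 1 - \frac{W}{8}$ ($N{\left(W,p \right)} = W \left(- \frac{1}{8}\right) + 1 = - \frac{W}{8} + 1 = 1 - \frac{W}{8}$)
$N^{2}{\left(-15,\left(f{\left(T{\left(-4 + 4 \right)},0 \right)} - 2\right) 1 \right)} = \left(1 - - \frac{15}{8}\right)^{2} = \left(1 + \frac{15}{8}\right)^{2} = \left(\frac{23}{8}\right)^{2} = \frac{529}{64}$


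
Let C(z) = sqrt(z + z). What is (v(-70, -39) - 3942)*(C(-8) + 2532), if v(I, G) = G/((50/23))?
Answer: -250664202/25 - 395994*I/25 ≈ -1.0027e+7 - 15840.0*I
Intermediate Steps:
C(z) = sqrt(2)*sqrt(z) (C(z) = sqrt(2*z) = sqrt(2)*sqrt(z))
v(I, G) = 23*G/50 (v(I, G) = G/((50*(1/23))) = G/(50/23) = G*(23/50) = 23*G/50)
(v(-70, -39) - 3942)*(C(-8) + 2532) = ((23/50)*(-39) - 3942)*(sqrt(2)*sqrt(-8) + 2532) = (-897/50 - 3942)*(sqrt(2)*(2*I*sqrt(2)) + 2532) = -197997*(4*I + 2532)/50 = -197997*(2532 + 4*I)/50 = -250664202/25 - 395994*I/25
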